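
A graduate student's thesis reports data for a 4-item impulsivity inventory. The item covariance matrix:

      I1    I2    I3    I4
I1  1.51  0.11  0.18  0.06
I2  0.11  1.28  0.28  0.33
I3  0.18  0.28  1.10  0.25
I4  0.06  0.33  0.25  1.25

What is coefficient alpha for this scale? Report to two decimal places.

sum of item variances = 1.51 + 1.28 + 1.10 + 1.25 = 5.14
Sum of off-diagonal covariances = 1.21
σ²_T = 5.14 + 2 × 1.21 = 7.56
α = (k/(k−1))·(1 − sum of item variances/σ²_T) = (4/3)·(1 − 5.14/7.56) = 0.43

coefficient alpha = 0.43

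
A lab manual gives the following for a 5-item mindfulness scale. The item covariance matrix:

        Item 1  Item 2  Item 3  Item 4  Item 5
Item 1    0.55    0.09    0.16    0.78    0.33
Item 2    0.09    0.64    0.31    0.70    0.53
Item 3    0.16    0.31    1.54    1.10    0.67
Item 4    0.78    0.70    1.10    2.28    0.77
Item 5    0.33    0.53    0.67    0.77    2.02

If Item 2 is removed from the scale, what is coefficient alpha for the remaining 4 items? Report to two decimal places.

coefficient alpha = 0.73

Remaining items: Item 1, Item 3, Item 4, Item 5 (k = 4).
sum of item variances = 0.55 + 1.54 + 2.28 + 2.02 = 6.39
total variance = 6.39 + 2 × 3.81 = 14.01
α (item deleted) = (4/3)·(1 − 6.39/14.01) = 0.73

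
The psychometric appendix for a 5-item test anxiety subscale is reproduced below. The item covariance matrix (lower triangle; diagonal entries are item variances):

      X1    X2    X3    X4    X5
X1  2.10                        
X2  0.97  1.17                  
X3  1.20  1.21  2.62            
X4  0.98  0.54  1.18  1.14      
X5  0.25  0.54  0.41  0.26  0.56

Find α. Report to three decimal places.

Σσᵢ² = 2.10 + 1.17 + 2.62 + 1.14 + 0.56 = 7.59
Σ_{i<j} σ_ij = 7.54
σ²_T = 7.59 + 2 × 7.54 = 22.67
α = (k/(k−1))·(1 − Σσᵢ²/σ²_T) = (5/4)·(1 − 7.59/22.67) = 0.831

α = 0.831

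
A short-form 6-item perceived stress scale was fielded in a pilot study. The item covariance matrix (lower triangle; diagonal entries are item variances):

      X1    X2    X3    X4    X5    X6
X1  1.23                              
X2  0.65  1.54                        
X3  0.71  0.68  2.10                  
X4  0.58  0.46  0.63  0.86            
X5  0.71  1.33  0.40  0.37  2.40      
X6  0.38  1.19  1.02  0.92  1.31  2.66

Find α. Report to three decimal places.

α = 0.813

Σσ²ᵢ = 1.23 + 1.54 + 2.10 + 0.86 + 2.40 + 2.66 = 10.79
Sum of the distinct covariances = 11.34
total variance = 10.79 + 2 × 11.34 = 33.47
α = (k/(k−1))·(1 − Σσ²ᵢ/total variance) = (6/5)·(1 − 10.79/33.47) = 0.813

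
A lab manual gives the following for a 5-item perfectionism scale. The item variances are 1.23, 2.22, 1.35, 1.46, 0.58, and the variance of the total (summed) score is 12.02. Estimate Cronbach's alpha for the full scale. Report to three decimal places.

Σσᵢ² = 1.23 + 2.22 + 1.35 + 1.46 + 0.58 = 6.84
α = (k/(k−1))·(1 − Σσᵢ²/Var(T)) = (5/4)·(1 − 6.84/12.02) = 0.539

Cronbach's alpha = 0.539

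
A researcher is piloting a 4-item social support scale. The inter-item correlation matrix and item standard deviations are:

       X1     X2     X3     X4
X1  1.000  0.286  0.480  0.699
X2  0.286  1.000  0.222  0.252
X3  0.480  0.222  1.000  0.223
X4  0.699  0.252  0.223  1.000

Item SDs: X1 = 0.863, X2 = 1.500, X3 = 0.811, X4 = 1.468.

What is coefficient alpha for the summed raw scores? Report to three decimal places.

coefficient alpha = 0.640

Σσ²ᵢ = 0.863² + 1.500² + 0.811² + 1.468² = 5.8075
Covariances σ_ij = r_ij · s_i · s_j:
  σ(X1,X2) = 0.286 × 0.863 × 1.500 = 0.3702
  σ(X1,X3) = 0.480 × 0.863 × 0.811 = 0.3359
  σ(X1,X4) = 0.699 × 0.863 × 1.468 = 0.8856
  σ(X2,X3) = 0.222 × 1.500 × 0.811 = 0.2701
  σ(X2,X4) = 0.252 × 1.500 × 1.468 = 0.5549
  σ(X3,X4) = 0.223 × 0.811 × 1.468 = 0.2655
σ²_T = Σσ²ᵢ + 2·Σσ_ij = 5.8075 + 2 × 2.6822 = 11.1719
α = (4/3)·(1 − 5.8075/11.1719) = 0.640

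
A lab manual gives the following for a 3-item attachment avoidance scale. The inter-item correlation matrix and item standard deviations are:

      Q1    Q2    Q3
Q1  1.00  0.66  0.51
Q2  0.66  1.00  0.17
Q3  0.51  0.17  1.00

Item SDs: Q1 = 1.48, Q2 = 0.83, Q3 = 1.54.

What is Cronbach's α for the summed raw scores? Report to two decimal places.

Σσ²ᵢ = 1.48² + 0.83² + 1.54² = 5.2509
Covariances σ_ij = r_ij · s_i · s_j:
  σ(Q1,Q2) = 0.66 × 1.48 × 0.83 = 0.8107
  σ(Q1,Q3) = 0.51 × 1.48 × 1.54 = 1.1624
  σ(Q2,Q3) = 0.17 × 0.83 × 1.54 = 0.2173
σ²_T = Σσ²ᵢ + 2·Σσ_ij = 5.2509 + 2 × 2.1904 = 9.6317
α = (3/2)·(1 − 5.2509/9.6317) = 0.68

Cronbach's α = 0.68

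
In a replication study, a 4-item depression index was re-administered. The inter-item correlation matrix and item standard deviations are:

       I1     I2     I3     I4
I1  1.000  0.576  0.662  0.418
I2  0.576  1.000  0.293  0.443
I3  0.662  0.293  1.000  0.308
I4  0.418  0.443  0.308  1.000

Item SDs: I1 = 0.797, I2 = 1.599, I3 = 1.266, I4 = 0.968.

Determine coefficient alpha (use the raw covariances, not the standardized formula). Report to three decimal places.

Σσ²ᵢ = 0.797² + 1.599² + 1.266² + 0.968² = 5.7318
Covariances σ_ij = r_ij · s_i · s_j:
  σ(I1,I2) = 0.576 × 0.797 × 1.599 = 0.7341
  σ(I1,I3) = 0.662 × 0.797 × 1.266 = 0.6680
  σ(I1,I4) = 0.418 × 0.797 × 0.968 = 0.3225
  σ(I2,I3) = 0.293 × 1.599 × 1.266 = 0.5931
  σ(I2,I4) = 0.443 × 1.599 × 0.968 = 0.6857
  σ(I3,I4) = 0.308 × 1.266 × 0.968 = 0.3775
σ²_T = Σσ²ᵢ + 2·Σσ_ij = 5.7318 + 2 × 3.3809 = 12.4936
α = (4/3)·(1 − 5.7318/12.4936) = 0.722

α = 0.722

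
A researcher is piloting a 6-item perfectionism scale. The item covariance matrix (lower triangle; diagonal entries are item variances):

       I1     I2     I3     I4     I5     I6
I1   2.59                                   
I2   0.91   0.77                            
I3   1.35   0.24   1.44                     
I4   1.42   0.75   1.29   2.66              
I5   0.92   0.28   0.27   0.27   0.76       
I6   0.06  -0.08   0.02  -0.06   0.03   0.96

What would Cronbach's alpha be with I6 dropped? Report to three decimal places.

α = 0.815

Remaining items: I1, I2, I3, I4, I5 (k = 5).
sum of item variances = 2.59 + 0.77 + 1.44 + 2.66 + 0.76 = 8.22
σ²_T = 8.22 + 2 × 7.70 = 23.62
α (item deleted) = (5/4)·(1 − 8.22/23.62) = 0.815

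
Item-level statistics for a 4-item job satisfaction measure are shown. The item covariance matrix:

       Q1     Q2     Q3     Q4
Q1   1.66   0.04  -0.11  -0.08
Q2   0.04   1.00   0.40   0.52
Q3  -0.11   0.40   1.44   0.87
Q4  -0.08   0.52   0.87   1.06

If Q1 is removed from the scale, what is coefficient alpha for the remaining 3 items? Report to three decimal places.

α = 0.758

Remaining items: Q2, Q3, Q4 (k = 3).
ΣVar(i) = 1.00 + 1.44 + 1.06 = 3.50
Var(T) = 3.50 + 2 × 1.79 = 7.08
α (item deleted) = (3/2)·(1 − 3.50/7.08) = 0.758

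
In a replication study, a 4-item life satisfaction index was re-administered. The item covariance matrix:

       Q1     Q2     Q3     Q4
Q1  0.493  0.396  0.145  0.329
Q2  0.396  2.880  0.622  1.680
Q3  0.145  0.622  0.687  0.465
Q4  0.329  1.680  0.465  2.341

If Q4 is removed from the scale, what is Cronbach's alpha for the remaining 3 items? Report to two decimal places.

Remaining items: Q1, Q2, Q3 (k = 3).
Σσᵢ² = 0.493 + 2.880 + 0.687 = 4.060
σ²_T = 4.060 + 2 × 1.163 = 6.386
α (item deleted) = (3/2)·(1 − 4.060/6.386) = 0.55

Cronbach's alpha = 0.55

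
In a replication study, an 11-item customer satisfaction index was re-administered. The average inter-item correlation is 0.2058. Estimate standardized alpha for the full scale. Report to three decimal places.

Standardized α = k·r̄ / (1 + (k−1)·r̄) = 11 × 0.2058 / (1 + 10 × 0.2058)
  = 2.2638 / 3.0580 = 0.740

α = 0.740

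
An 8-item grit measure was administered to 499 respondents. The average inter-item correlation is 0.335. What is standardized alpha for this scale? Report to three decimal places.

Standardized α = k·r̄ / (1 + (k−1)·r̄) = 8 × 0.335 / (1 + 7 × 0.335)
  = 2.6800 / 3.3450 = 0.801

α = 0.801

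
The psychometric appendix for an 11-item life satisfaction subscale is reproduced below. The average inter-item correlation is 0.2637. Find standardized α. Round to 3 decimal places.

standardized α = 0.798

Standardized α = k·r̄ / (1 + (k−1)·r̄) = 11 × 0.2637 / (1 + 10 × 0.2637)
  = 2.9007 / 3.6370 = 0.798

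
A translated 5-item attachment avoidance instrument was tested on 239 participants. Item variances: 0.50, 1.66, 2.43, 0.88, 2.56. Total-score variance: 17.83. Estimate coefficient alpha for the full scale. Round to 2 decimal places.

coefficient alpha = 0.69

Σσ²ᵢ = 0.50 + 1.66 + 2.43 + 0.88 + 2.56 = 8.03
α = (k/(k−1))·(1 − Σσ²ᵢ/σ²_total) = (5/4)·(1 − 8.03/17.83) = 0.69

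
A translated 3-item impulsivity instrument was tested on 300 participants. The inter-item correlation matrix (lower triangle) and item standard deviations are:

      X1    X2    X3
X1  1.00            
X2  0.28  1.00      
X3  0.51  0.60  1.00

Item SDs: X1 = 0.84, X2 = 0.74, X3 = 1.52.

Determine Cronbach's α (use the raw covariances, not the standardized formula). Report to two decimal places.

Σσ²ᵢ = 0.84² + 0.74² + 1.52² = 3.5636
Covariances σ_ij = r_ij · s_i · s_j:
  σ(X1,X2) = 0.28 × 0.84 × 0.74 = 0.1740
  σ(X1,X3) = 0.51 × 0.84 × 1.52 = 0.6512
  σ(X2,X3) = 0.60 × 0.74 × 1.52 = 0.6749
σ²_T = Σσ²ᵢ + 2·Σσ_ij = 3.5636 + 2 × 1.5001 = 6.5638
α = (3/2)·(1 − 3.5636/6.5638) = 0.69

α = 0.69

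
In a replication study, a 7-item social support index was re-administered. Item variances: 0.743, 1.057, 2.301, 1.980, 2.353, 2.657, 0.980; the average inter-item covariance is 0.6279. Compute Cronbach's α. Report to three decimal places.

α = 0.800

ΣVar(i) = 0.743 + 1.057 + 2.301 + 1.980 + 2.353 + 2.657 + 0.980 = 12.071
Sum of the 21 distinct covariances = 21 × 0.6279 = 13.1859
Var(T) = ΣVar(i) + 2·Σcov = 12.071 + 2 × 13.1859 = 38.4428
α = (7/6)·(1 − 12.071/38.4428) = 0.800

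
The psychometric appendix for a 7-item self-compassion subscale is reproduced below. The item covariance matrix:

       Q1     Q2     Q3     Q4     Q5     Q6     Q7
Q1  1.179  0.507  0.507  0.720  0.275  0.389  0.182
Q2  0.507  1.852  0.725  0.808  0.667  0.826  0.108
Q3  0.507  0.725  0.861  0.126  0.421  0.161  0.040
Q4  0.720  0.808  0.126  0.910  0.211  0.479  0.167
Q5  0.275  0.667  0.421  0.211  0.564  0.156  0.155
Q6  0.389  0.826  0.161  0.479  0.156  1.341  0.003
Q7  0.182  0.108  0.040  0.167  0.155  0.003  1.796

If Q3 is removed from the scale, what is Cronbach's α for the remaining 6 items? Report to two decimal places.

Cronbach's α = 0.72

Remaining items: Q1, Q2, Q4, Q5, Q6, Q7 (k = 6).
sum of item variances = 1.179 + 1.852 + 0.910 + 0.564 + 1.341 + 1.796 = 7.642
Var(T) = 7.642 + 2 × 5.653 = 18.948
α (item deleted) = (6/5)·(1 − 7.642/18.948) = 0.72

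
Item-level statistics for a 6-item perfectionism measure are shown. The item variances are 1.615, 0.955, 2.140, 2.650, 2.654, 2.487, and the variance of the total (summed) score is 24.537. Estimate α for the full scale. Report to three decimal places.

sum of item variances = 1.615 + 0.955 + 2.140 + 2.650 + 2.654 + 2.487 = 12.501
α = (k/(k−1))·(1 − sum of item variances/total variance) = (6/5)·(1 − 12.501/24.537) = 0.589

α = 0.589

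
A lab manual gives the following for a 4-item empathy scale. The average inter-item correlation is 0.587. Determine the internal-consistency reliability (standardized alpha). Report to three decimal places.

standardized alpha = 0.850

Standardized α = k·r̄ / (1 + (k−1)·r̄) = 4 × 0.587 / (1 + 3 × 0.587)
  = 2.3480 / 2.7610 = 0.850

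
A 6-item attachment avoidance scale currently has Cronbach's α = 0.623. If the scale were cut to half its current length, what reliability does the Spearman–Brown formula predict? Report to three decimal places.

Length factor m = 1/2
α' = m·α / (1 − (1−m)·α)
   = 1/2 × 0.623 / (1 − (1 − 1/2) × 0.623)
   = 0.3115 / 0.6885 = 0.452

predicted reliability = 0.452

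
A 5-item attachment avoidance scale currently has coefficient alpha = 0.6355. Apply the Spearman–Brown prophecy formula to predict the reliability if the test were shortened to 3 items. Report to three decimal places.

predicted reliability = 0.511

Length factor m = 3/5 = 0.6000
α' = m·α / (1 − (1−m)·α)
   = 3/5 × 0.6355 / (1 − (1 − 3/5) × 0.6355)
   = 0.3813 / 0.7458 = 0.511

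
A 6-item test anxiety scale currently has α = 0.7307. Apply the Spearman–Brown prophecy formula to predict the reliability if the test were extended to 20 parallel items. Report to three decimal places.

predicted reliability = 0.900

Length factor m = 20/6 = 3.3333
α' = m·α / (1 + (m−1)·α)
   = 20/6 × 0.7307 / (1 + (20/6 − 1) × 0.7307)
   = 2.4357 / 2.7050 = 0.900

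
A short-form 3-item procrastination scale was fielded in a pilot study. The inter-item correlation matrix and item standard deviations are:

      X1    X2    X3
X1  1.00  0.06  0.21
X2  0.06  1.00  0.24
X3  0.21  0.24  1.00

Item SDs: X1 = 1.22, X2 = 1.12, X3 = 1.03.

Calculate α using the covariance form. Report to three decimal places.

Σσ²ᵢ = 1.22² + 1.12² + 1.03² = 3.8037
Covariances σ_ij = r_ij · s_i · s_j:
  σ(X1,X2) = 0.06 × 1.22 × 1.12 = 0.0820
  σ(X1,X3) = 0.21 × 1.22 × 1.03 = 0.2639
  σ(X2,X3) = 0.24 × 1.12 × 1.03 = 0.2769
σ²_T = Σσ²ᵢ + 2·Σσ_ij = 3.8037 + 2 × 0.6228 = 5.0493
α = (3/2)·(1 − 3.8037/5.0493) = 0.370

α = 0.370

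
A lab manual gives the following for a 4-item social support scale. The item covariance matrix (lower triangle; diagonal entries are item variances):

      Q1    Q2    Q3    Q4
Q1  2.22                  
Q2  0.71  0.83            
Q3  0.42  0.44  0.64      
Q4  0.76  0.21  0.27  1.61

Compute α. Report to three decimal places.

α = 0.686

sum of item variances = 2.22 + 0.83 + 0.64 + 1.61 = 5.30
Sum of off-diagonal covariances = 2.81
σ²_total = 5.30 + 2 × 2.81 = 10.92
α = (k/(k−1))·(1 − sum of item variances/σ²_total) = (4/3)·(1 − 5.30/10.92) = 0.686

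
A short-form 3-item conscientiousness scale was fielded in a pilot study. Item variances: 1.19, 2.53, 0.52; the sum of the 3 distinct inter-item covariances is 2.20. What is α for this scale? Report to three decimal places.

sum of item variances = 1.19 + 2.53 + 0.52 = 4.24
Sum of distinct covariances = 2.20
σ²_T = sum of item variances + 2·Σcov = 4.24 + 2 × 2.20 = 8.64
α = (3/2)·(1 − 4.24/8.64) = 0.764

α = 0.764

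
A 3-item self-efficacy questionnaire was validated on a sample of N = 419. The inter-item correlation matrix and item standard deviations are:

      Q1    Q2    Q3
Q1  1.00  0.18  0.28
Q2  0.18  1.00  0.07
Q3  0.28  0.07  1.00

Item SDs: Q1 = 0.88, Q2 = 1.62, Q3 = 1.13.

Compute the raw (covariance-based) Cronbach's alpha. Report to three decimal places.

Σσ²ᵢ = 0.88² + 1.62² + 1.13² = 4.6757
Covariances σ_ij = r_ij · s_i · s_j:
  σ(Q1,Q2) = 0.18 × 0.88 × 1.62 = 0.2566
  σ(Q1,Q3) = 0.28 × 0.88 × 1.13 = 0.2784
  σ(Q2,Q3) = 0.07 × 1.62 × 1.13 = 0.1281
σ²_T = Σσ²ᵢ + 2·Σσ_ij = 4.6757 + 2 × 0.6631 = 6.0019
α = (3/2)·(1 − 4.6757/6.0019) = 0.331

Cronbach's alpha = 0.331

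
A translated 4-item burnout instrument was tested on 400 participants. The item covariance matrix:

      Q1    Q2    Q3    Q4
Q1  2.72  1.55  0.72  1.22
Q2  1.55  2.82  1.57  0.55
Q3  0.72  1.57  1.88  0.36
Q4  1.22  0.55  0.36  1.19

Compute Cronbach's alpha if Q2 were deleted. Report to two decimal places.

α = 0.66

Remaining items: Q1, Q3, Q4 (k = 3).
sum of item variances = 2.72 + 1.88 + 1.19 = 5.79
total variance = 5.79 + 2 × 2.30 = 10.39
α (item deleted) = (3/2)·(1 − 5.79/10.39) = 0.66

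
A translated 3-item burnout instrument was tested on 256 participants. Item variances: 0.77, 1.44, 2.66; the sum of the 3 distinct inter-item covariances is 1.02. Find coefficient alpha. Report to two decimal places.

sum of item variances = 0.77 + 1.44 + 2.66 = 4.87
Sum of distinct covariances = 1.02
total variance = sum of item variances + 2·Σcov = 4.87 + 2 × 1.02 = 6.91
α = (3/2)·(1 − 4.87/6.91) = 0.44

coefficient alpha = 0.44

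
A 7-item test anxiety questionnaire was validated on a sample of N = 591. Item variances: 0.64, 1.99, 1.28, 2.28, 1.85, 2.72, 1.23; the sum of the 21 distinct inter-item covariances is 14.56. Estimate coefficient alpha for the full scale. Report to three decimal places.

Σσ²ᵢ = 0.64 + 1.99 + 1.28 + 2.28 + 1.85 + 2.72 + 1.23 = 11.99
Sum of distinct covariances = 14.56
total variance = Σσ²ᵢ + 2·Σcov = 11.99 + 2 × 14.56 = 41.11
α = (7/6)·(1 − 11.99/41.11) = 0.826

α = 0.826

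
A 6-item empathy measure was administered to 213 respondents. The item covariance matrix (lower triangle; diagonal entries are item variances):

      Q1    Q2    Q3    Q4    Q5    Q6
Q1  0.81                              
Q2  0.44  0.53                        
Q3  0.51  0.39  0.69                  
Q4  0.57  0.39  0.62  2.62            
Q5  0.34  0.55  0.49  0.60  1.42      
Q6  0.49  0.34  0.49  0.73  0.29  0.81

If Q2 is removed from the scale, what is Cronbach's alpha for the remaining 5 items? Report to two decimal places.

α = 0.77

Remaining items: Q1, Q3, Q4, Q5, Q6 (k = 5).
Σσᵢ² = 0.81 + 0.69 + 2.62 + 1.42 + 0.81 = 6.35
Var(T) = 6.35 + 2 × 5.13 = 16.61
α (item deleted) = (5/4)·(1 − 6.35/16.61) = 0.77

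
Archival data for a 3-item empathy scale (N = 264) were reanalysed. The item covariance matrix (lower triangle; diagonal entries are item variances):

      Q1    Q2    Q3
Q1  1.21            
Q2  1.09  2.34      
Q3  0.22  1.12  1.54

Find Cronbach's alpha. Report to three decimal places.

Cronbach's alpha = 0.733

Σσ²ᵢ = 1.21 + 2.34 + 1.54 = 5.09
Sum of off-diagonal covariances = 2.43
Var(T) = 5.09 + 2 × 2.43 = 9.95
α = (k/(k−1))·(1 − Σσ²ᵢ/Var(T)) = (3/2)·(1 − 5.09/9.95) = 0.733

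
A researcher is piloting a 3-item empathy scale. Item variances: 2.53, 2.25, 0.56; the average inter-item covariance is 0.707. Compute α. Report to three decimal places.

α = 0.664

Σσ²ᵢ = 2.53 + 2.25 + 0.56 = 5.34
Sum of the 3 distinct covariances = 3 × 0.707 = 2.121
σ²_T = Σσ²ᵢ + 2·Σcov = 5.34 + 2 × 2.121 = 9.582
α = (3/2)·(1 − 5.34/9.582) = 0.664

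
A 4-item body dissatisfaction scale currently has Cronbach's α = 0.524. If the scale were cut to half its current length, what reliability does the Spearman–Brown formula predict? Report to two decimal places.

predicted reliability = 0.36

Length factor m = 1/2
α' = m·α / (1 − (1−m)·α)
   = 1/2 × 0.524 / (1 − (1 − 1/2) × 0.524)
   = 0.2620 / 0.7380 = 0.36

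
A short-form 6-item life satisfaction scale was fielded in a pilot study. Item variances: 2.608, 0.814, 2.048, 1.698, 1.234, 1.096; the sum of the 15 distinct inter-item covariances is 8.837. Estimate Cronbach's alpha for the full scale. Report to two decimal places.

ΣVar(i) = 2.608 + 0.814 + 2.048 + 1.698 + 1.234 + 1.096 = 9.498
Sum of distinct covariances = 8.837
σ²_total = ΣVar(i) + 2·Σcov = 9.498 + 2 × 8.837 = 27.172
α = (6/5)·(1 − 9.498/27.172) = 0.78

α = 0.78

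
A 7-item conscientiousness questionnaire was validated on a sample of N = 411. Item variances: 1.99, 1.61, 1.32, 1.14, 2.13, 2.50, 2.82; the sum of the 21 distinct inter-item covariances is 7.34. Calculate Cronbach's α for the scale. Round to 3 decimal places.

ΣVar(i) = 1.99 + 1.61 + 1.32 + 1.14 + 2.13 + 2.50 + 2.82 = 13.51
Sum of distinct covariances = 7.34
Var(T) = ΣVar(i) + 2·Σcov = 13.51 + 2 × 7.34 = 28.19
α = (7/6)·(1 − 13.51/28.19) = 0.608

α = 0.608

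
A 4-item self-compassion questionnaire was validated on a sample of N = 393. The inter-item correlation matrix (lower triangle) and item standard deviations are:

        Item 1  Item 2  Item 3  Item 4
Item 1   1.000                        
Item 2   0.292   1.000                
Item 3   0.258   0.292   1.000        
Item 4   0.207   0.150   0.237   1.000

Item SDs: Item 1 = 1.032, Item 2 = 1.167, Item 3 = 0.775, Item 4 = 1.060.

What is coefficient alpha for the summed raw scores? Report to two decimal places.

Σσ²ᵢ = 1.032² + 1.167² + 0.775² + 1.060² = 4.1511
Covariances σ_ij = r_ij · s_i · s_j:
  σ(Item 1,Item 2) = 0.292 × 1.032 × 1.167 = 0.3517
  σ(Item 1,Item 3) = 0.258 × 1.032 × 0.775 = 0.2063
  σ(Item 1,Item 4) = 0.207 × 1.032 × 1.060 = 0.2264
  σ(Item 2,Item 3) = 0.292 × 1.167 × 0.775 = 0.2641
  σ(Item 2,Item 4) = 0.150 × 1.167 × 1.060 = 0.1856
  σ(Item 3,Item 4) = 0.237 × 0.775 × 1.060 = 0.1947
σ²_T = Σσ²ᵢ + 2·Σσ_ij = 4.1511 + 2 × 1.4288 = 7.0087
α = (4/3)·(1 − 4.1511/7.0087) = 0.54

coefficient alpha = 0.54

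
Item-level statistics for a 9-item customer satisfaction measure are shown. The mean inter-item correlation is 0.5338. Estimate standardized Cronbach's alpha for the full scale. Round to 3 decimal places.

Standardized α = k·r̄ / (1 + (k−1)·r̄) = 9 × 0.5338 / (1 + 8 × 0.5338)
  = 4.8042 / 5.2704 = 0.912

α = 0.912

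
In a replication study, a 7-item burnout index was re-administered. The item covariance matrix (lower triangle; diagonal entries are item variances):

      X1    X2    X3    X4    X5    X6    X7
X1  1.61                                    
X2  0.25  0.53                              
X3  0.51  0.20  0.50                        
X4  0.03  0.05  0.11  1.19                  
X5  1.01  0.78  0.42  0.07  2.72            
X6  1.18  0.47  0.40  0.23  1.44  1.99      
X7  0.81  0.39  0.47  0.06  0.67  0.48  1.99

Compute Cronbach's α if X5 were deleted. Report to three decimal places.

Remaining items: X1, X2, X3, X4, X6, X7 (k = 6).
sum of item variances = 1.61 + 0.53 + 0.50 + 1.19 + 1.99 + 1.99 = 7.81
σ²_T = 7.81 + 2 × 5.64 = 19.09
α (item deleted) = (6/5)·(1 − 7.81/19.09) = 0.709

Cronbach's α = 0.709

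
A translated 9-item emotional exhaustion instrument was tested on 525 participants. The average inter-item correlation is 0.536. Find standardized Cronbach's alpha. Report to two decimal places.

standardized Cronbach's alpha = 0.91

Standardized α = k·r̄ / (1 + (k−1)·r̄) = 9 × 0.536 / (1 + 8 × 0.536)
  = 4.8240 / 5.2880 = 0.91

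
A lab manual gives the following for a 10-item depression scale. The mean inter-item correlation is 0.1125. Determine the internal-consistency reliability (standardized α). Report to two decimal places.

Standardized α = k·r̄ / (1 + (k−1)·r̄) = 10 × 0.1125 / (1 + 9 × 0.1125)
  = 1.1250 / 2.0125 = 0.56

standardized α = 0.56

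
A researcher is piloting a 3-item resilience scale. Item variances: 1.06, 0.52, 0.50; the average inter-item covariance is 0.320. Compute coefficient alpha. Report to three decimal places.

ΣVar(i) = 1.06 + 0.52 + 0.50 = 2.08
Sum of the 3 distinct covariances = 3 × 0.320 = 0.960
Var(T) = ΣVar(i) + 2·Σcov = 2.08 + 2 × 0.960 = 4.000
α = (3/2)·(1 − 2.08/4.000) = 0.720

coefficient alpha = 0.720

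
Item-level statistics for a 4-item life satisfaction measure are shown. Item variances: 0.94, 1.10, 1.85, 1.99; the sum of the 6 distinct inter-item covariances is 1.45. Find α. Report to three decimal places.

ΣVar(i) = 0.94 + 1.10 + 1.85 + 1.99 = 5.88
Sum of distinct covariances = 1.45
Var(T) = ΣVar(i) + 2·Σcov = 5.88 + 2 × 1.45 = 8.78
α = (4/3)·(1 − 5.88/8.78) = 0.440

α = 0.440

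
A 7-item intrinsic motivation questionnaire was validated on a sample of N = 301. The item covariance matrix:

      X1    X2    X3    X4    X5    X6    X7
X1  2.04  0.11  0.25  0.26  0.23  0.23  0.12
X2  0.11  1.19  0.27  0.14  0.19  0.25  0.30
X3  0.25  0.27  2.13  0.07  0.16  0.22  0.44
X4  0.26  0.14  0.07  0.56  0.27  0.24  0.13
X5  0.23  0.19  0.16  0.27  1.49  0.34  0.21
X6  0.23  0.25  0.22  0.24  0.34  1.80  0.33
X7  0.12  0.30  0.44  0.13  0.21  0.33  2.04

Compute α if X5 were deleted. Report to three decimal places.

Remaining items: X1, X2, X3, X4, X6, X7 (k = 6).
Σσ²ᵢ = 2.04 + 1.19 + 2.13 + 0.56 + 1.80 + 2.04 = 9.76
Var(T) = 9.76 + 2 × 3.36 = 16.48
α (item deleted) = (6/5)·(1 − 9.76/16.48) = 0.489

α = 0.489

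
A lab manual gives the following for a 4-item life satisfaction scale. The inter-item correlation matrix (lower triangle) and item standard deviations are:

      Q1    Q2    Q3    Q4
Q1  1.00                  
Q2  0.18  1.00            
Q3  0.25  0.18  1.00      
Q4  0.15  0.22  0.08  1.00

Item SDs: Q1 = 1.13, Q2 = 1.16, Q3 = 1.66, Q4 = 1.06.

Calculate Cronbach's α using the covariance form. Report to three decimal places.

Σσ²ᵢ = 1.13² + 1.16² + 1.66² + 1.06² = 6.5017
Covariances σ_ij = r_ij · s_i · s_j:
  σ(Q1,Q2) = 0.18 × 1.13 × 1.16 = 0.2359
  σ(Q1,Q3) = 0.25 × 1.13 × 1.66 = 0.4689
  σ(Q1,Q4) = 0.15 × 1.13 × 1.06 = 0.1797
  σ(Q2,Q3) = 0.18 × 1.16 × 1.66 = 0.3466
  σ(Q2,Q4) = 0.22 × 1.16 × 1.06 = 0.2705
  σ(Q3,Q4) = 0.08 × 1.66 × 1.06 = 0.1408
σ²_T = Σσ²ᵢ + 2·Σσ_ij = 6.5017 + 2 × 1.6424 = 9.7865
α = (4/3)·(1 − 6.5017/9.7865) = 0.448

α = 0.448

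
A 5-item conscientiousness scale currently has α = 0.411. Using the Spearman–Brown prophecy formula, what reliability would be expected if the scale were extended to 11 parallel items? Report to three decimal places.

predicted reliability = 0.606

Length factor m = 11/5 = 2.2000
α' = m·α / (1 + (m−1)·α)
   = 11/5 × 0.411 / (1 + (11/5 − 1) × 0.411)
   = 0.9042 / 1.4932 = 0.606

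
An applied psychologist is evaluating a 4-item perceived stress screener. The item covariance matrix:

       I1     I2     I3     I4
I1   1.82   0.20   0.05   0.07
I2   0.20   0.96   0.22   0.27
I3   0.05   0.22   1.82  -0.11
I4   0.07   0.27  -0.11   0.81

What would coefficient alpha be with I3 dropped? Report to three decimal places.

α = 0.347

Remaining items: I1, I2, I4 (k = 3).
Σσᵢ² = 1.82 + 0.96 + 0.81 = 3.59
σ²_T = 3.59 + 2 × 0.54 = 4.67
α (item deleted) = (3/2)·(1 − 3.59/4.67) = 0.347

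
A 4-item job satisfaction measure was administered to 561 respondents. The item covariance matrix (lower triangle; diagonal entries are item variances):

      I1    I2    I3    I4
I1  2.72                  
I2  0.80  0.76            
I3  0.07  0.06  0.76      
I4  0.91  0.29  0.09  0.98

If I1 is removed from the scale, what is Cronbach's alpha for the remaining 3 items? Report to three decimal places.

α = 0.391

Remaining items: I2, I3, I4 (k = 3).
Σσ²ᵢ = 0.76 + 0.76 + 0.98 = 2.50
total variance = 2.50 + 2 × 0.44 = 3.38
α (item deleted) = (3/2)·(1 − 2.50/3.38) = 0.391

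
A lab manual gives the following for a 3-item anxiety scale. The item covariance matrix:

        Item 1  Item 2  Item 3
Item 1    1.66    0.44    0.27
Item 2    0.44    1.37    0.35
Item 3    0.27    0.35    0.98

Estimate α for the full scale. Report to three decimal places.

α = 0.519

ΣVar(i) = 1.66 + 1.37 + 0.98 = 4.01
Sum of the distinct covariances = 1.06
σ²_total = 4.01 + 2 × 1.06 = 6.13
α = (k/(k−1))·(1 − ΣVar(i)/σ²_total) = (3/2)·(1 − 4.01/6.13) = 0.519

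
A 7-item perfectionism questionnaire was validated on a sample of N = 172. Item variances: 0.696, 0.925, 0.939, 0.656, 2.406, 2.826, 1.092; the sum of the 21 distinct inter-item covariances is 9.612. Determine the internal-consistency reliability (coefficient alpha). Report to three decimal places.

Σσ²ᵢ = 0.696 + 0.925 + 0.939 + 0.656 + 2.406 + 2.826 + 1.092 = 9.540
Sum of distinct covariances = 9.612
Var(T) = Σσ²ᵢ + 2·Σcov = 9.540 + 2 × 9.612 = 28.764
α = (7/6)·(1 − 9.540/28.764) = 0.780

α = 0.780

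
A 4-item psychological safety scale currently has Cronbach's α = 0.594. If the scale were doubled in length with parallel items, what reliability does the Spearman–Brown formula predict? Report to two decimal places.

predicted reliability = 0.75

Length factor m = 2
α' = m·α / (1 + (m−1)·α)
   = 2 × 0.594 / (1 + (2 − 1) × 0.594)
   = 1.1880 / 1.5940 = 0.75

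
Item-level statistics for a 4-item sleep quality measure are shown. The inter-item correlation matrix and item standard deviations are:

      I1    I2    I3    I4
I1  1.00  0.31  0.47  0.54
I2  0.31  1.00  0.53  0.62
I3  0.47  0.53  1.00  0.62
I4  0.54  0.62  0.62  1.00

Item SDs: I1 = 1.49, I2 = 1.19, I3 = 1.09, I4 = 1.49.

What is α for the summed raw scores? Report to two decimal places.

α = 0.80

Σσ²ᵢ = 1.49² + 1.19² + 1.09² + 1.49² = 7.0444
Covariances σ_ij = r_ij · s_i · s_j:
  σ(I1,I2) = 0.31 × 1.49 × 1.19 = 0.5497
  σ(I1,I3) = 0.47 × 1.49 × 1.09 = 0.7633
  σ(I1,I4) = 0.54 × 1.49 × 1.49 = 1.1989
  σ(I2,I3) = 0.53 × 1.19 × 1.09 = 0.6875
  σ(I2,I4) = 0.62 × 1.19 × 1.49 = 1.0993
  σ(I3,I4) = 0.62 × 1.09 × 1.49 = 1.0069
σ²_T = Σσ²ᵢ + 2·Σσ_ij = 7.0444 + 2 × 5.3056 = 17.6556
α = (4/3)·(1 − 7.0444/17.6556) = 0.80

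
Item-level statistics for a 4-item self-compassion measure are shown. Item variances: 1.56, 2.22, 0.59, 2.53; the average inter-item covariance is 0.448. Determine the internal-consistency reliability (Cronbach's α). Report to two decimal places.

Cronbach's α = 0.58

sum of item variances = 1.56 + 2.22 + 0.59 + 2.53 = 6.90
Sum of the 6 distinct covariances = 6 × 0.448 = 2.688
σ²_total = sum of item variances + 2·Σcov = 6.90 + 2 × 2.688 = 12.276
α = (4/3)·(1 − 6.90/12.276) = 0.58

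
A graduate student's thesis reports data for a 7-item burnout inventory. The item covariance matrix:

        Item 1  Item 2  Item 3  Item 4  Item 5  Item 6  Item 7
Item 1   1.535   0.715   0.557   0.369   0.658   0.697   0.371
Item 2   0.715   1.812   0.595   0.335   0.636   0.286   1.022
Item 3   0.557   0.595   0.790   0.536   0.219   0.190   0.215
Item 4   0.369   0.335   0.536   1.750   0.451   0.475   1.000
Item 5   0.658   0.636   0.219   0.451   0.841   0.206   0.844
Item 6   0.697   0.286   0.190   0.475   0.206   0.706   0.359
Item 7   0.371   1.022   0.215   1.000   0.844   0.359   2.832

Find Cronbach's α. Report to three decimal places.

sum of item variances = 1.535 + 1.812 + 0.790 + 1.750 + 0.841 + 0.706 + 2.832 = 10.266
Σ_{i<j} σ_ij = 10.736
Var(T) = 10.266 + 2 × 10.736 = 31.738
α = (k/(k−1))·(1 − sum of item variances/Var(T)) = (7/6)·(1 − 10.266/31.738) = 0.789

α = 0.789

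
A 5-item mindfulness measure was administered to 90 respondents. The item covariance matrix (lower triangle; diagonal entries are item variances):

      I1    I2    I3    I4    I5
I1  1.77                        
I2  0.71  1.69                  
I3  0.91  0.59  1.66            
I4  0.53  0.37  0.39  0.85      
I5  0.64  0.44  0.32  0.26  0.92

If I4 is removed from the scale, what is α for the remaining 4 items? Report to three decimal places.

α = 0.726

Remaining items: I1, I2, I3, I5 (k = 4).
ΣVar(i) = 1.77 + 1.69 + 1.66 + 0.92 = 6.04
σ²_total = 6.04 + 2 × 3.61 = 13.26
α (item deleted) = (4/3)·(1 − 6.04/13.26) = 0.726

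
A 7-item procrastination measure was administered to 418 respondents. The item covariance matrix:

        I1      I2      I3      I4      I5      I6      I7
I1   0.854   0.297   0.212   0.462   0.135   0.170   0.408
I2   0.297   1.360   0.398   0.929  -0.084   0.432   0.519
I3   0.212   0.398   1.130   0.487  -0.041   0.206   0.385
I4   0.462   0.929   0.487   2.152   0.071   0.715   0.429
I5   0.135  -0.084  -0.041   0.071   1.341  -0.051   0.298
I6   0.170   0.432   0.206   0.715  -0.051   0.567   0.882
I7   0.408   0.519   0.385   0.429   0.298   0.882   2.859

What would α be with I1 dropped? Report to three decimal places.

Remaining items: I2, I3, I4, I5, I6, I7 (k = 6).
sum of item variances = 1.360 + 1.130 + 2.152 + 1.341 + 0.567 + 2.859 = 9.409
Var(T) = 9.409 + 2 × 5.575 = 20.559
α (item deleted) = (6/5)·(1 − 9.409/20.559) = 0.651

α = 0.651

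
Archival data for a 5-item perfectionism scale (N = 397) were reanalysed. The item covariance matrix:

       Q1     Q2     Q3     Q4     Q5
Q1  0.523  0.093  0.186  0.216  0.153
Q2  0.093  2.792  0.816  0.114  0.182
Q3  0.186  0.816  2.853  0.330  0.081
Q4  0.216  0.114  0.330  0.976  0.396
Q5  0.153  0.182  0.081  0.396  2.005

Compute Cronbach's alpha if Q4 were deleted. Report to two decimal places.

α = 0.36

Remaining items: Q1, Q2, Q3, Q5 (k = 4).
ΣVar(i) = 0.523 + 2.792 + 2.853 + 2.005 = 8.173
total variance = 8.173 + 2 × 1.511 = 11.195
α (item deleted) = (4/3)·(1 − 8.173/11.195) = 0.36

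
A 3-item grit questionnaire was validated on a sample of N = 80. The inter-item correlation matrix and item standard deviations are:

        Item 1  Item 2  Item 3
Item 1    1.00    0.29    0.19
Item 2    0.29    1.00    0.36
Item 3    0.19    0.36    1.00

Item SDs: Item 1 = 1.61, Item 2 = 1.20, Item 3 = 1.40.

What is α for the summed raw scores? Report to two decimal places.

Σσ²ᵢ = 1.61² + 1.20² + 1.40² = 5.9921
Covariances σ_ij = r_ij · s_i · s_j:
  σ(Item 1,Item 2) = 0.29 × 1.61 × 1.20 = 0.5603
  σ(Item 1,Item 3) = 0.19 × 1.61 × 1.40 = 0.4283
  σ(Item 2,Item 3) = 0.36 × 1.20 × 1.40 = 0.6048
σ²_T = Σσ²ᵢ + 2·Σσ_ij = 5.9921 + 2 × 1.5934 = 9.1789
α = (3/2)·(1 − 5.9921/9.1789) = 0.52

α = 0.52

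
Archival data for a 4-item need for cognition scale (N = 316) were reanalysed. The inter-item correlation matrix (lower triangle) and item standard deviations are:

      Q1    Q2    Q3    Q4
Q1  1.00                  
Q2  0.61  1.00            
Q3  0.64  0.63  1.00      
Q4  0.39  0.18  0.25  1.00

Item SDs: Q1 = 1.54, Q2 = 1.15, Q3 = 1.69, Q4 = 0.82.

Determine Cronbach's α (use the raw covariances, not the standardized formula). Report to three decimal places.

Σσ²ᵢ = 1.54² + 1.15² + 1.69² + 0.82² = 7.2226
Covariances σ_ij = r_ij · s_i · s_j:
  σ(Q1,Q2) = 0.61 × 1.54 × 1.15 = 1.0803
  σ(Q1,Q3) = 0.64 × 1.54 × 1.69 = 1.6657
  σ(Q1,Q4) = 0.39 × 1.54 × 0.82 = 0.4925
  σ(Q2,Q3) = 0.63 × 1.15 × 1.69 = 1.2244
  σ(Q2,Q4) = 0.18 × 1.15 × 0.82 = 0.1697
  σ(Q3,Q4) = 0.25 × 1.69 × 0.82 = 0.3464
σ²_T = Σσ²ᵢ + 2·Σσ_ij = 7.2226 + 2 × 4.9790 = 17.1806
α = (4/3)·(1 − 7.2226/17.1806) = 0.773

Cronbach's α = 0.773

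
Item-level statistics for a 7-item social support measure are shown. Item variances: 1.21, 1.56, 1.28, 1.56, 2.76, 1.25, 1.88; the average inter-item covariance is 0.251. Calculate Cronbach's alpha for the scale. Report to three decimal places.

Σσ²ᵢ = 1.21 + 1.56 + 1.28 + 1.56 + 2.76 + 1.25 + 1.88 = 11.50
Sum of the 21 distinct covariances = 21 × 0.251 = 5.271
total variance = Σσ²ᵢ + 2·Σcov = 11.50 + 2 × 5.271 = 22.042
α = (7/6)·(1 − 11.50/22.042) = 0.558

Cronbach's alpha = 0.558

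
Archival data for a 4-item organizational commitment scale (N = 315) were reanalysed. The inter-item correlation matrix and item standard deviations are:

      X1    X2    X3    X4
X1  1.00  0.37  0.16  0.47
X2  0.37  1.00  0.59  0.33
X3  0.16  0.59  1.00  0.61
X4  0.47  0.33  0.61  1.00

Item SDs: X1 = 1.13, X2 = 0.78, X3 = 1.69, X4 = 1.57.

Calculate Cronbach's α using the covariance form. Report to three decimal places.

α = 0.723

Σσ²ᵢ = 1.13² + 0.78² + 1.69² + 1.57² = 7.2063
Covariances σ_ij = r_ij · s_i · s_j:
  σ(X1,X2) = 0.37 × 1.13 × 0.78 = 0.3261
  σ(X1,X3) = 0.16 × 1.13 × 1.69 = 0.3056
  σ(X1,X4) = 0.47 × 1.13 × 1.57 = 0.8338
  σ(X2,X3) = 0.59 × 0.78 × 1.69 = 0.7777
  σ(X2,X4) = 0.33 × 0.78 × 1.57 = 0.4041
  σ(X3,X4) = 0.61 × 1.69 × 1.57 = 1.6185
σ²_T = Σσ²ᵢ + 2·Σσ_ij = 7.2063 + 2 × 4.2658 = 15.7379
α = (4/3)·(1 − 7.2063/15.7379) = 0.723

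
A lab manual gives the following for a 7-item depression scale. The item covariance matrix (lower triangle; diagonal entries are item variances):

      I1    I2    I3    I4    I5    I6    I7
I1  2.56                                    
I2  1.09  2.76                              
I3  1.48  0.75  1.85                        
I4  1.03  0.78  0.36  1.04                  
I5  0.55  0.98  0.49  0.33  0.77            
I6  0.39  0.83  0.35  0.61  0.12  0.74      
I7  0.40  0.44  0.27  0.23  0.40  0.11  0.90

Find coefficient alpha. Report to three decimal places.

sum of item variances = 2.56 + 2.76 + 1.85 + 1.04 + 0.77 + 0.74 + 0.90 = 10.62
Sum of off-diagonal covariances = 11.99
Var(T) = 10.62 + 2 × 11.99 = 34.60
α = (k/(k−1))·(1 − sum of item variances/Var(T)) = (7/6)·(1 − 10.62/34.60) = 0.809

coefficient alpha = 0.809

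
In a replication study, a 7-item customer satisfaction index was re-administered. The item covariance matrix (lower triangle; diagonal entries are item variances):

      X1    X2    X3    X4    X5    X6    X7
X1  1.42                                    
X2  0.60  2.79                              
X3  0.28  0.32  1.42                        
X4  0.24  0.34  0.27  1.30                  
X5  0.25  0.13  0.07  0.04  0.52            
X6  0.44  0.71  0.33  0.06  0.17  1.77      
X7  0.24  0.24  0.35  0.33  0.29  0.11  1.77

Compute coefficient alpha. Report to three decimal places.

ΣVar(i) = 1.42 + 2.79 + 1.42 + 1.30 + 0.52 + 1.77 + 1.77 = 10.99
Sum of the distinct covariances = 5.81
total variance = 10.99 + 2 × 5.81 = 22.61
α = (k/(k−1))·(1 − ΣVar(i)/total variance) = (7/6)·(1 − 10.99/22.61) = 0.600

coefficient alpha = 0.600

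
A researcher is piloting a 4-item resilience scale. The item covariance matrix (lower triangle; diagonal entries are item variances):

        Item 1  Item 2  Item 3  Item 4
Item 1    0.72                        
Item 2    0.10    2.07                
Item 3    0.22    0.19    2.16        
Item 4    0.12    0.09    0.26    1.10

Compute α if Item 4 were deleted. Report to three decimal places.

Remaining items: Item 1, Item 2, Item 3 (k = 3).
Σσ²ᵢ = 0.72 + 2.07 + 2.16 = 4.95
total variance = 4.95 + 2 × 0.51 = 5.97
α (item deleted) = (3/2)·(1 − 4.95/5.97) = 0.256

α = 0.256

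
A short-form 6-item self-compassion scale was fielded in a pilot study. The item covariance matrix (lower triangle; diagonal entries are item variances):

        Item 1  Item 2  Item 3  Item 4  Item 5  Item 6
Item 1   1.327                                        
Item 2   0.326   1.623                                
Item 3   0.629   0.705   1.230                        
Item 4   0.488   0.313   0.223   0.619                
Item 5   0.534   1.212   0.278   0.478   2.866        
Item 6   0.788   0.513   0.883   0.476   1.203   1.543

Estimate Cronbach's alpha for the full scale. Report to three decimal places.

Cronbach's alpha = 0.795

Σσ²ᵢ = 1.327 + 1.623 + 1.230 + 0.619 + 2.866 + 1.543 = 9.208
Σ_{i<j} σ_ij = 9.049
σ²_T = 9.208 + 2 × 9.049 = 27.306
α = (k/(k−1))·(1 − Σσ²ᵢ/σ²_T) = (6/5)·(1 − 9.208/27.306) = 0.795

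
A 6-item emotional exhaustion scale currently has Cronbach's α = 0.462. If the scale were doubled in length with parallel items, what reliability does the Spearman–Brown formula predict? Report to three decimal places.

predicted reliability = 0.632

Length factor m = 2
α' = m·α / (1 + (m−1)·α)
   = 2 × 0.462 / (1 + (2 − 1) × 0.462)
   = 0.9240 / 1.4620 = 0.632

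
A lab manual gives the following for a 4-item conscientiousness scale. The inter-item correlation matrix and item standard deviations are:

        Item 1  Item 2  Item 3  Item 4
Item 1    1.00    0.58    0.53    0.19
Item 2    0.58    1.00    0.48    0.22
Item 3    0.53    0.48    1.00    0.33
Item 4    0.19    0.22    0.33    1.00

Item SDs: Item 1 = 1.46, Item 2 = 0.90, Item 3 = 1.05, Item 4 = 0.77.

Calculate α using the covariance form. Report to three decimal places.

Σσ²ᵢ = 1.46² + 0.90² + 1.05² + 0.77² = 4.6370
Covariances σ_ij = r_ij · s_i · s_j:
  σ(Item 1,Item 2) = 0.58 × 1.46 × 0.90 = 0.7621
  σ(Item 1,Item 3) = 0.53 × 1.46 × 1.05 = 0.8125
  σ(Item 1,Item 4) = 0.19 × 1.46 × 0.77 = 0.2136
  σ(Item 2,Item 3) = 0.48 × 0.90 × 1.05 = 0.4536
  σ(Item 2,Item 4) = 0.22 × 0.90 × 0.77 = 0.1525
  σ(Item 3,Item 4) = 0.33 × 1.05 × 0.77 = 0.2668
σ²_T = Σσ²ᵢ + 2·Σσ_ij = 4.6370 + 2 × 2.6611 = 9.9592
α = (4/3)·(1 − 4.6370/9.9592) = 0.713

α = 0.713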